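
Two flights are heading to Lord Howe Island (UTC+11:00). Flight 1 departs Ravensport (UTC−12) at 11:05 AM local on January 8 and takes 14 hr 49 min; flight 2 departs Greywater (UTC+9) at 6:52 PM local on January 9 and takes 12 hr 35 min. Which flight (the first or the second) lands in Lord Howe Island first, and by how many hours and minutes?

the first, by 8 hours 33 minutes

Flight 1 in UTC: 11:05 AM + 12:00 = 11:05 PM on Jan 8.
+14 hours and 49 minutes → arrive 1:54 PM UTC on Jan 9.
Flight 2 in UTC: 6:52 PM − 9:00 = 9:52 AM on Jan 9.
+12 hours 35 minutes → arrive 10:27 PM UTC on Jan 9.
Flight 1 lands earlier by 8 hours 33 minutes.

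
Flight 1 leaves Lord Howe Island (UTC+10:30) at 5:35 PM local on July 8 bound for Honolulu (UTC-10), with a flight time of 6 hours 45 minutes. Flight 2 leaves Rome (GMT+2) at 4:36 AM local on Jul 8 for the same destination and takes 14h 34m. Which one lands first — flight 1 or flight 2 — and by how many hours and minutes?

the first, by 3 hours 20 minutes

Flight 1 in UTC: 5:35 PM − 10:30 = 7:05 AM on Jul 8.
+6 hours 45 minutes → arrive 1:50 PM UTC on Jul 8.
Flight 2 in UTC: 4:36 AM − 2:00 = 2:36 AM on Jul 8.
+14 hours and 34 minutes → arrive 5:10 PM UTC on Jul 8.
Flight 1 lands earlier by 3 hours 20 minutes.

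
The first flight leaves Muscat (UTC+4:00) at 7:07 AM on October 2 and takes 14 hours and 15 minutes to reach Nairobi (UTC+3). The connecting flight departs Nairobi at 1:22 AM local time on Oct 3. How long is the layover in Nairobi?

Convert departure to UTC: 7:07 AM − 4:00 = 3:07 AM UTC on Oct 2.
Add 14 hours and 15 minutes flight time → 5:22 PM UTC.
Nairobi is UTC+3:00, so local arrival = 5:22 PM + 3:00 = 8:22 PM on Oct 2.
Layover = 1:22 AM − 8:22 PM (+1 day) = 5 hours.

5 hours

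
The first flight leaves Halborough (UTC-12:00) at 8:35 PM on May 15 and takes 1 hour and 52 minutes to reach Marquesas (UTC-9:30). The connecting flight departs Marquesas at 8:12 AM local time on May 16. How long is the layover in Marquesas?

Convert departure to UTC: 8:35 PM + 12:00 = 8:35 AM UTC on May 16.
Add 1 hour 52 minutes flight time → 10:27 AM UTC.
Marquesas is UTC−9:30, so local arrival = 10:27 AM − 9:30 = 12:57 AM on May 16.
Layover = 8:12 AM − 12:57 AM = 7 hours 15 minutes.

7 hours 15 minutes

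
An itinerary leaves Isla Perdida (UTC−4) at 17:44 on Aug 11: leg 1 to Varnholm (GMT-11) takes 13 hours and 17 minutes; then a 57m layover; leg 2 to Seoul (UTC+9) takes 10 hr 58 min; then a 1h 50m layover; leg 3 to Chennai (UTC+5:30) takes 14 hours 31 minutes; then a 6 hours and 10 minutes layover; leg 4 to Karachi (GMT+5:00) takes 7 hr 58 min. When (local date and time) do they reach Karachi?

10:25 on Aug 14

Convert departure to UTC: 17:44 + 4:00 = 21:44 UTC on Aug 11.
Add 13 hours and 17 minutes leg 1 → 11:01 UTC (Aug 12).
Add 57 minutes layover in Varnholm → 11:58 UTC.
Add 10 hours and 58 minutes leg 2 → 22:56 UTC.
Add 1 hour and 50 minutes layover in Seoul → 00:46 UTC (Aug 13).
Add 14 hours 31 minutes leg 3 → 15:17 UTC.
Add 6 hours 10 minutes layover in Chennai → 21:27 UTC.
Add 7 hours 58 minutes leg 4 → 05:25 UTC (Aug 14).
Karachi is UTC+5:00, so local arrival = 05:25 + 5:00 = 10:25 on Aug 14.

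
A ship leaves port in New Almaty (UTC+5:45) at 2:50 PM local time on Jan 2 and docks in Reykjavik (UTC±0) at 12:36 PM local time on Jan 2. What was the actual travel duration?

Departure in UTC: 2:50 PM − 5:45 = 9:05 AM on Jan 2.
Arrival is already UTC: 12:36 PM on Jan 2.
Elapsed = 12:36 PM − 9:05 AM = 3 hours 31 minutes.

3 hours 31 minutes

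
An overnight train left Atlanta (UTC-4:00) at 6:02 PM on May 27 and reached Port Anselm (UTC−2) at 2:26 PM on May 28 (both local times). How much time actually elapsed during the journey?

Departure in UTC: 6:02 PM + 4:00 = 10:02 PM on May 27.
Arrival in UTC: 2:26 PM + 2:00 = 4:26 PM on May 28.
Elapsed = 4:26 PM − 10:02 PM (+1 day) = 18 hours 24 minutes.

18 hours 24 minutes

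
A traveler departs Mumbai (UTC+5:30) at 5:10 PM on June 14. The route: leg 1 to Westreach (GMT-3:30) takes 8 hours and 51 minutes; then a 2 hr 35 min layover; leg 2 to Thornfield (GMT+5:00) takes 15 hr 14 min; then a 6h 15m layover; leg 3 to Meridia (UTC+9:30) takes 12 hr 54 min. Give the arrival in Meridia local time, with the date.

Convert departure to UTC: 5:10 PM − 5:30 = 11:40 AM UTC on Jun 14.
Add 8 hours 51 minutes leg 1 → 8:31 PM UTC.
Add 2 hours 35 minutes layover in Westreach → 11:06 PM UTC.
Add 15 hours and 14 minutes leg 2 → 2:20 PM UTC (Jun 15).
Add 6 hours 15 minutes layover in Thornfield → 8:35 PM UTC.
Add 12 hours and 54 minutes leg 3 → 9:29 AM UTC (Jun 16).
Meridia is UTC+9:30, so local arrival = 9:29 AM + 9:30 = 6:59 PM on Jun 16.

6:59 PM on June 16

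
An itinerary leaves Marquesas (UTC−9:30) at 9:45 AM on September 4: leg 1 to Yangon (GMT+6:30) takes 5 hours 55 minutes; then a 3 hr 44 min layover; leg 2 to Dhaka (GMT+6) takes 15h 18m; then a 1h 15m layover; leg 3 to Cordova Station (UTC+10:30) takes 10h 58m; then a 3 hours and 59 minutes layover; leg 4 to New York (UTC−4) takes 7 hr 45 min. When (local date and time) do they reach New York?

4:09 PM on Sep 6

Convert departure to UTC: 9:45 AM + 9:30 = 7:15 PM UTC on Sep 4.
Add 5 hours and 55 minutes leg 1 → 1:10 AM UTC (Sep 5).
Add 3 hours and 44 minutes layover in Yangon → 4:54 AM UTC.
Add 15 hours and 18 minutes leg 2 → 8:12 PM UTC.
Add 1 hour 15 minutes layover in Dhaka → 9:27 PM UTC.
Add 10 hours 58 minutes leg 3 → 8:25 AM UTC (Sep 6).
Add 3 hours 59 minutes layover in Cordova Station → 12:24 PM UTC.
Add 7 hours and 45 minutes leg 4 → 8:09 PM UTC.
New York is UTC−4:00, so local arrival = 8:09 PM − 4:00 = 4:09 PM on Sep 6.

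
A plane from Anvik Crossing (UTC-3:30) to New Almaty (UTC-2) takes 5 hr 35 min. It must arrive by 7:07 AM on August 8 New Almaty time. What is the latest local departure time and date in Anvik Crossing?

12:02 AM on Aug 8

Target arrival in UTC: 7:07 AM + 2:00 = 9:07 AM on Aug 8.
Subtract 5 hours 35 minutes → departure 3:32 AM UTC on Aug 8.
Anvik Crossing is UTC−3:30: 3:32 AM − 3:30 = 12:02 AM on Aug 8.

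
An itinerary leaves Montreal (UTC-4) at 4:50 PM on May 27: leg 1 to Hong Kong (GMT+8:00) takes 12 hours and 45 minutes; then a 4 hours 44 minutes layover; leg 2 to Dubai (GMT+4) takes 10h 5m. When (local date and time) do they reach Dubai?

4:24 AM on May 29

Convert departure to UTC: 4:50 PM + 4:00 = 8:50 PM UTC on May 27.
Add 12 hours and 45 minutes leg 1 → 9:35 AM UTC (May 28).
Add 4 hours 44 minutes layover in Hong Kong → 2:19 PM UTC.
Add 10 hours 5 minutes leg 2 → 12:24 AM UTC (May 29).
Dubai is UTC+4:00, so local arrival = 12:24 AM + 4:00 = 4:24 AM on May 29.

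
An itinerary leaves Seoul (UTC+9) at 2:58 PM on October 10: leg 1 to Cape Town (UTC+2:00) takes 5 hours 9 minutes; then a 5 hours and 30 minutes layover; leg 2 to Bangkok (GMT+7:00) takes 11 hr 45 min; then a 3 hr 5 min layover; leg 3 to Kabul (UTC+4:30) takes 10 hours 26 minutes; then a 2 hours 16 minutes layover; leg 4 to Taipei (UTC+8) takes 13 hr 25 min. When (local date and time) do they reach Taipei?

5:34 PM on October 12

Convert departure to UTC: 2:58 PM − 9:00 = 5:58 AM UTC on Oct 10.
Add 5 hours 9 minutes leg 1 → 11:07 AM UTC.
Add 5 hours and 30 minutes layover in Cape Town → 4:37 PM UTC.
Add 11 hours 45 minutes leg 2 → 4:22 AM UTC (Oct 11).
Add 3 hours 5 minutes layover in Bangkok → 7:27 AM UTC.
Add 10 hours and 26 minutes leg 3 → 5:53 PM UTC.
Add 2 hours and 16 minutes layover in Kabul → 8:09 PM UTC.
Add 13 hours 25 minutes leg 4 → 9:34 AM UTC (Oct 12).
Taipei is UTC+8:00, so local arrival = 9:34 AM + 8:00 = 5:34 PM on Oct 12.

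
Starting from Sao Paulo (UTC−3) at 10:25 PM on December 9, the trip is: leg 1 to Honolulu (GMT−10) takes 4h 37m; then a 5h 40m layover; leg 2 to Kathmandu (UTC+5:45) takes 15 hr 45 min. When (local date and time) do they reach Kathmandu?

Convert departure to UTC: 10:25 PM + 3:00 = 1:25 AM UTC on Dec 10.
Add 4 hours and 37 minutes leg 1 → 6:02 AM UTC.
Add 5 hours 40 minutes layover in Honolulu → 11:42 AM UTC.
Add 15 hours and 45 minutes leg 2 → 3:27 AM UTC (Dec 11).
Kathmandu is UTC+5:45, so local arrival = 3:27 AM + 5:45 = 9:12 AM on Dec 11.

9:12 AM on December 11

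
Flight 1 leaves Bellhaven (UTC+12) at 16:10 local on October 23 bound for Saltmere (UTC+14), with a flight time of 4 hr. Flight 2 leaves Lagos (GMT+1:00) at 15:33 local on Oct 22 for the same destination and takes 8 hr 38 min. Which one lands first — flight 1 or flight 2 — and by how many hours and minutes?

Flight 1 in UTC: 16:10 − 12:00 = 04:10 on Oct 23.
+4 hours → arrive 08:10 UTC on Oct 23.
Flight 2 in UTC: 15:33 − 1:00 = 14:33 on Oct 22.
+8 hours 38 minutes → arrive 23:11 UTC on Oct 22.
Flight 2 lands earlier by 8 hours 59 minutes.

the second, by 8 hours 59 minutes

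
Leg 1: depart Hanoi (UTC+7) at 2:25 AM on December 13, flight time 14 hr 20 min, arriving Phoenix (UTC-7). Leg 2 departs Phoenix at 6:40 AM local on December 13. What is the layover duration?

Convert departure to UTC: 2:25 AM − 7:00 = 7:25 PM UTC on Dec 12.
Add 14 hours 20 minutes flight time → 9:45 AM UTC (Dec 13).
Phoenix is UTC−7:00, so local arrival = 9:45 AM − 7:00 = 2:45 AM on Dec 13.
Layover = 6:40 AM − 2:45 AM = 3 hours 55 minutes.

3 hours 55 minutes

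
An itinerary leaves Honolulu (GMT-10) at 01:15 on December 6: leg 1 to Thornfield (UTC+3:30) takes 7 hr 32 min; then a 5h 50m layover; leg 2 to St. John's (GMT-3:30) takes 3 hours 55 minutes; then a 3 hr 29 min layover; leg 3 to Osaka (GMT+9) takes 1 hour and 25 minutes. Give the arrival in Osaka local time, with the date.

Convert departure to UTC: 01:15 + 10:00 = 11:15 UTC on Dec 6.
Add 7 hours 32 minutes leg 1 → 18:47 UTC.
Add 5 hours 50 minutes layover in Thornfield → 00:37 UTC (Dec 7).
Add 3 hours and 55 minutes leg 2 → 04:32 UTC.
Add 3 hours 29 minutes layover in St. John's → 08:01 UTC.
Add 1 hour 25 minutes leg 3 → 09:26 UTC.
Osaka is UTC+9:00, so local arrival = 09:26 + 9:00 = 18:26 on Dec 7.

18:26 on December 7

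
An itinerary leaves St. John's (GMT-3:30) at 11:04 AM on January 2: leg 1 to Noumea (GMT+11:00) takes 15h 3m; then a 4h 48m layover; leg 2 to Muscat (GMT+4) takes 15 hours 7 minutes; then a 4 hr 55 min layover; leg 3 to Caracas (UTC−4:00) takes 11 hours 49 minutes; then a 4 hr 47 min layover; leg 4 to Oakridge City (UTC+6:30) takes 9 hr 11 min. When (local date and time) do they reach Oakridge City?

2:44 PM on January 5

Convert departure to UTC: 11:04 AM + 3:30 = 2:34 PM UTC on Jan 2.
Add 15 hours and 3 minutes leg 1 → 5:37 AM UTC (Jan 3).
Add 4 hours and 48 minutes layover in Noumea → 10:25 AM UTC.
Add 15 hours 7 minutes leg 2 → 1:32 AM UTC (Jan 4).
Add 4 hours 55 minutes layover in Muscat → 6:27 AM UTC.
Add 11 hours and 49 minutes leg 3 → 6:16 PM UTC.
Add 4 hours and 47 minutes layover in Caracas → 11:03 PM UTC.
Add 9 hours and 11 minutes leg 4 → 8:14 AM UTC (Jan 5).
Oakridge City is UTC+6:30, so local arrival = 8:14 AM + 6:30 = 2:44 PM on Jan 5.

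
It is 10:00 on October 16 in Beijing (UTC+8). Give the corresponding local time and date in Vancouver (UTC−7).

19:00 on October 15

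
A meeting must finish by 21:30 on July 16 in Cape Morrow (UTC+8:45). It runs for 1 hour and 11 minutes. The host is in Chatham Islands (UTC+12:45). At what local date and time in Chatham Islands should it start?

Target end time in UTC: 21:30 − 8:45 = 12:45 on Jul 16.
Subtract 1 hour and 11 minutes → start 11:34 UTC on Jul 16.
Chatham Islands is UTC+12:45: 11:34 + 12:45 = 00:19 on Jul 17.

00:19 on July 17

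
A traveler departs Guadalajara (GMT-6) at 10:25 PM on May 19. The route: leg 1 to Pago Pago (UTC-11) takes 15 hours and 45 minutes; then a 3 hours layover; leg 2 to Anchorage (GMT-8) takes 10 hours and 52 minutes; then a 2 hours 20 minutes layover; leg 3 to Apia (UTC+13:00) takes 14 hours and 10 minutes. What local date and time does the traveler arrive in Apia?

3:32 PM on May 22

Convert departure to UTC: 10:25 PM + 6:00 = 4:25 AM UTC on May 20.
Add 15 hours 45 minutes leg 1 → 8:10 PM UTC.
Add 3 hours layover in Pago Pago → 11:10 PM UTC.
Add 10 hours 52 minutes leg 2 → 10:02 AM UTC (May 21).
Add 2 hours 20 minutes layover in Anchorage → 12:22 PM UTC.
Add 14 hours 10 minutes leg 3 → 2:32 AM UTC (May 22).
Apia is UTC+13:00, so local arrival = 2:32 AM + 13:00 = 3:32 PM on May 22.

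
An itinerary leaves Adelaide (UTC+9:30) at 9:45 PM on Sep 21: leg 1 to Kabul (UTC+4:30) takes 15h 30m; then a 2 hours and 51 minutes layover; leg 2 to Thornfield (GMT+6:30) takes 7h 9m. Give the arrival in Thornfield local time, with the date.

Convert departure to UTC: 9:45 PM − 9:30 = 12:15 PM UTC on Sep 21.
Add 15 hours 30 minutes leg 1 → 3:45 AM UTC (Sep 22).
Add 2 hours and 51 minutes layover in Kabul → 6:36 AM UTC.
Add 7 hours and 9 minutes leg 2 → 1:45 PM UTC.
Thornfield is UTC+6:30, so local arrival = 1:45 PM + 6:30 = 8:15 PM on Sep 22.

8:15 PM on September 22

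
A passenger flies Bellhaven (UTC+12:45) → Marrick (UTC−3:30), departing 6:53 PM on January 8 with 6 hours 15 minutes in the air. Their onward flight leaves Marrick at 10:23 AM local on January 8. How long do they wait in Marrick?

Convert departure to UTC: 6:53 PM − 12:45 = 6:08 AM UTC on Jan 8.
Add 6 hours and 15 minutes flight time → 12:23 PM UTC.
Marrick is UTC−3:30, so local arrival = 12:23 PM − 3:30 = 8:53 AM on Jan 8.
Layover = 10:23 AM − 8:53 AM = 1 hour 30 minutes.

1 hour 30 minutes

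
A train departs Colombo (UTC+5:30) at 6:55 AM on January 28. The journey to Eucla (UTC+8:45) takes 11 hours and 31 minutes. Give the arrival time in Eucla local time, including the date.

9:41 PM on January 28

Convert departure to UTC: 6:55 AM − 5:30 = 1:25 AM UTC on Jan 28.
Add 11 hours 31 minutes travel time → 12:56 PM UTC.
Eucla is UTC+8:45, so local arrival = 12:56 PM + 8:45 = 9:41 PM on Jan 28.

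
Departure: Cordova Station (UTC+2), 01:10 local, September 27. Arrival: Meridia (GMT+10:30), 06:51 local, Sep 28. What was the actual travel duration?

Departure in UTC: 01:10 − 2:00 = 23:10 on Sep 26.
Arrival in UTC: 06:51 − 10:30 = 20:21 on Sep 27.
Elapsed = 20:21 − 23:10 (+1 day) = 21 hours 11 minutes.

21 hours 11 minutes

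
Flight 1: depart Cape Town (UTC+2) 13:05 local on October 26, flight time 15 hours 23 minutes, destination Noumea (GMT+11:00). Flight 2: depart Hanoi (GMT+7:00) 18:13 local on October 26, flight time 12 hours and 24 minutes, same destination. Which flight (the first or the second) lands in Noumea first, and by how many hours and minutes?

the second, by 2 hours 51 minutes

Flight 1 in UTC: 13:05 − 2:00 = 11:05 on Oct 26.
+15 hours 23 minutes → arrive 02:28 UTC on Oct 27.
Flight 2 in UTC: 18:13 − 7:00 = 11:13 on Oct 26.
+12 hours and 24 minutes → arrive 23:37 UTC on Oct 26.
Flight 2 lands earlier by 2 hours 51 minutes.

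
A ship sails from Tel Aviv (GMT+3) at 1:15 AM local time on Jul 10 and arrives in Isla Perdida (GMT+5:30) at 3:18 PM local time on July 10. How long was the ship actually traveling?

Departure in UTC: 1:15 AM − 3:00 = 10:15 PM on Jul 9.
Arrival in UTC: 3:18 PM − 5:30 = 9:48 AM on Jul 10.
Elapsed = 9:48 AM − 10:15 PM (+1 day) = 11 hours 33 minutes.

11 hours 33 minutes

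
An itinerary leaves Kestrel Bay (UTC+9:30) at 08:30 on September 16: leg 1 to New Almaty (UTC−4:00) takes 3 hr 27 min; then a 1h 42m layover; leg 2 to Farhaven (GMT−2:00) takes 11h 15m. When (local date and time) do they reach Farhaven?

13:24 on September 16

Convert departure to UTC: 08:30 − 9:30 = 23:00 UTC on Sep 15.
Add 3 hours and 27 minutes leg 1 → 02:27 UTC (Sep 16).
Add 1 hour 42 minutes layover in New Almaty → 04:09 UTC.
Add 11 hours 15 minutes leg 2 → 15:24 UTC.
Farhaven is UTC−2:00, so local arrival = 15:24 − 2:00 = 13:24 on Sep 16.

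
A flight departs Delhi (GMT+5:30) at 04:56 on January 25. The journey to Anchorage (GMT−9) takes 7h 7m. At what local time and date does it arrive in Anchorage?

Anchorage is 14:30 behind Delhi.
After 7 hours and 7 minutes it is 12:03 in Delhi.
Shift by the zone difference: 12:03 − 14:30 = 21:33 on Jan 24 in Anchorage.

21:33 on January 24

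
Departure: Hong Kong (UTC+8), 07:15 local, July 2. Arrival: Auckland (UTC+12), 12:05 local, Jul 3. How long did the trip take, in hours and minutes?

24 hours 50 minutes

Departure in UTC: 07:15 − 8:00 = 23:15 on Jul 1.
Arrival in UTC: 12:05 − 12:00 = 00:05 on Jul 3.
Elapsed = 00:05 − 23:15 (+2 days) = 24 hours 50 minutes.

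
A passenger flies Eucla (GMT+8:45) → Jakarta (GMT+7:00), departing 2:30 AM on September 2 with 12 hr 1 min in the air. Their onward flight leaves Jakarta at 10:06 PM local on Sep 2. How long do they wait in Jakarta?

9 hours 20 minutes

Convert departure to UTC: 2:30 AM − 8:45 = 5:45 PM UTC on Sep 1.
Add 12 hours and 1 minute flight time → 5:46 AM UTC (Sep 2).
Jakarta is UTC+7:00, so local arrival = 5:46 AM + 7:00 = 12:46 PM on Sep 2.
Layover = 10:06 PM − 12:46 PM = 9 hours 20 minutes.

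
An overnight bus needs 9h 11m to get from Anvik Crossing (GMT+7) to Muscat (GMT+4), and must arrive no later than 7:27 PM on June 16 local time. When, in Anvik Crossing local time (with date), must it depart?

Target arrival in UTC: 7:27 PM − 4:00 = 3:27 PM on Jun 16.
Subtract 9 hours and 11 minutes → departure 6:16 AM UTC on Jun 16.
Anvik Crossing is UTC+7:00: 6:16 AM + 7:00 = 1:16 PM on Jun 16.

1:16 PM on June 16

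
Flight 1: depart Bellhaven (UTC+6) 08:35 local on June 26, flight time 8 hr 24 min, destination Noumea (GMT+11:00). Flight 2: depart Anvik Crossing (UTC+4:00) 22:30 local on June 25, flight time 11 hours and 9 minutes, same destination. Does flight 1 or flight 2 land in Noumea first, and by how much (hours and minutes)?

the second, by 5 hours 20 minutes

Flight 1 in UTC: 08:35 − 6:00 = 02:35 on Jun 26.
+8 hours 24 minutes → arrive 10:59 UTC on Jun 26.
Flight 2 in UTC: 22:30 − 4:00 = 18:30 on Jun 25.
+11 hours 9 minutes → arrive 05:39 UTC on Jun 26.
Flight 2 lands earlier by 5 hours 20 minutes.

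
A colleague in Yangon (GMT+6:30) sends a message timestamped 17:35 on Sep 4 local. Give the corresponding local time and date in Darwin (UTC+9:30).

In UTC: 17:35 − 6:30 = 11:05 on Sep 4.
Darwin is UTC+9:30: 11:05 + 9:30 = 20:35 on Sep 4.

20:35 on September 4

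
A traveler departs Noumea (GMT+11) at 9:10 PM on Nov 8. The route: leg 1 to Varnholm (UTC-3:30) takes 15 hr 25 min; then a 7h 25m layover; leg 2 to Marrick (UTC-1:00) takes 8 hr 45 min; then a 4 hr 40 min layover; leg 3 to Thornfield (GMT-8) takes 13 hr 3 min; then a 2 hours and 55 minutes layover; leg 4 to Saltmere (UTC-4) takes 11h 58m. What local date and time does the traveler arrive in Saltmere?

Convert departure to UTC: 9:10 PM − 11:00 = 10:10 AM UTC on Nov 8.
Add 15 hours 25 minutes leg 1 → 1:35 AM UTC (Nov 9).
Add 7 hours 25 minutes layover in Varnholm → 9:00 AM UTC.
Add 8 hours and 45 minutes leg 2 → 5:45 PM UTC.
Add 4 hours and 40 minutes layover in Marrick → 10:25 PM UTC.
Add 13 hours 3 minutes leg 3 → 11:28 AM UTC (Nov 10).
Add 2 hours and 55 minutes layover in Thornfield → 2:23 PM UTC.
Add 11 hours 58 minutes leg 4 → 2:21 AM UTC (Nov 11).
Saltmere is UTC−4:00, so local arrival = 2:21 AM − 4:00 = 10:21 PM on Nov 10.

10:21 PM on Nov 10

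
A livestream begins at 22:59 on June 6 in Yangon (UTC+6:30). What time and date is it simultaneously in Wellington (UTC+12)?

04:29 on June 7

Wellington is 5:30 ahead of Yangon.
Shift by the zone difference: 22:59 + 5:30 = 04:29 on Jun 7 in Wellington.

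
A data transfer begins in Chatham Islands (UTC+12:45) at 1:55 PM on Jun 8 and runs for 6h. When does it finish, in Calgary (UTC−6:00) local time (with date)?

Calgary is 18:45 behind Chatham Islands.
After 6 hours it is 7:55 PM in Chatham Islands.
Shift by the zone difference: 7:55 PM − 18:45 = 1:10 AM on Jun 8 in Calgary.

1:10 AM on Jun 8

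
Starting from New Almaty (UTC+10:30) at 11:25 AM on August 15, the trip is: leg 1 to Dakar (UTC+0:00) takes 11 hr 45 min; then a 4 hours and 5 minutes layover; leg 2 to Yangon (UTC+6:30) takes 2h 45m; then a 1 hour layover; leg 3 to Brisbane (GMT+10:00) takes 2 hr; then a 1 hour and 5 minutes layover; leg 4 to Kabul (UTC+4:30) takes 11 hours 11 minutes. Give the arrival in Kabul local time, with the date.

Convert departure to UTC: 11:25 AM − 10:30 = 12:55 AM UTC on Aug 15.
Add 11 hours and 45 minutes leg 1 → 12:40 PM UTC.
Add 4 hours 5 minutes layover in Dakar → 4:45 PM UTC.
Add 2 hours and 45 minutes leg 2 → 7:30 PM UTC.
Add 1 hour layover in Yangon → 8:30 PM UTC.
Add 2 hours leg 3 → 10:30 PM UTC.
Add 1 hour 5 minutes layover in Brisbane → 11:35 PM UTC.
Add 11 hours 11 minutes leg 4 → 10:46 AM UTC (Aug 16).
Kabul is UTC+4:30, so local arrival = 10:46 AM + 4:30 = 3:16 PM on Aug 16.

3:16 PM on August 16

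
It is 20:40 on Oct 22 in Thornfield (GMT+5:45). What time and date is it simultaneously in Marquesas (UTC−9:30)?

05:25 on Oct 22

In UTC: 20:40 − 5:45 = 14:55 on Oct 22.
Marquesas is UTC−9:30: 14:55 − 9:30 = 05:25 on Oct 22.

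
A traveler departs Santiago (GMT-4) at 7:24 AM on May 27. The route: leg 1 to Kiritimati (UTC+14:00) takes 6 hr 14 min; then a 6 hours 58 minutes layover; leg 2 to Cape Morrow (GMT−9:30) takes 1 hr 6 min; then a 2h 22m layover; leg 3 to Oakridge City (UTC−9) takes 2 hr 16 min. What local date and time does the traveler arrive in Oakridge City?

Convert departure to UTC: 7:24 AM + 4:00 = 11:24 AM UTC on May 27.
Add 6 hours 14 minutes leg 1 → 5:38 PM UTC.
Add 6 hours and 58 minutes layover in Kiritimati → 12:36 AM UTC (May 28).
Add 1 hour 6 minutes leg 2 → 1:42 AM UTC.
Add 2 hours 22 minutes layover in Cape Morrow → 4:04 AM UTC.
Add 2 hours 16 minutes leg 3 → 6:20 AM UTC.
Oakridge City is UTC−9:00, so local arrival = 6:20 AM − 9:00 = 9:20 PM on May 27.

9:20 PM on May 27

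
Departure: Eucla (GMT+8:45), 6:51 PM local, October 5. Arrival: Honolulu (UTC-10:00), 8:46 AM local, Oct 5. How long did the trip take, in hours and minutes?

8 hours 40 minutes

Honolulu is 18:45 behind Eucla.
Clock-face elapsed time (ignoring zones) is −10 hours 5 minutes.
Actual elapsed = −10 hours 5 minutes + 18:45 = 8 hours 40 minutes.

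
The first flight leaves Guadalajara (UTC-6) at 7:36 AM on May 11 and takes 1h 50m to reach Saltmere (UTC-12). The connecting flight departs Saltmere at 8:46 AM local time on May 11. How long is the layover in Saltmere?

Convert departure to UTC: 7:36 AM + 6:00 = 1:36 PM UTC on May 11.
Add 1 hour and 50 minutes flight time → 3:26 PM UTC.
Saltmere is UTC−12:00, so local arrival = 3:26 PM − 12:00 = 3:26 AM on May 11.
Layover = 8:46 AM − 3:26 AM = 5 hours 20 minutes.

5 hours 20 minutes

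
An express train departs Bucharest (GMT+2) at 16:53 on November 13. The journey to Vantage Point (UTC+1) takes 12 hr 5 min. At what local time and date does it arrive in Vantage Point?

Convert departure to UTC: 16:53 − 2:00 = 14:53 UTC on Nov 13.
Add 12 hours and 5 minutes travel time → 02:58 UTC (Nov 14).
Vantage Point is UTC+1:00, so local arrival = 02:58 + 1:00 = 03:58 on Nov 14.

03:58 on November 14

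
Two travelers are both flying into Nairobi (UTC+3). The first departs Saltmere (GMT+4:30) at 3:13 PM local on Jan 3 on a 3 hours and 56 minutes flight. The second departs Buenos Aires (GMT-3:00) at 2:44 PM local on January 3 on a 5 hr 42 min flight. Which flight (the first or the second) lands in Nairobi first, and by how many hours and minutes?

the first, by 8 hours 47 minutes

Flight 1 in UTC: 3:13 PM − 4:30 = 10:43 AM on Jan 3.
+3 hours 56 minutes → arrive 2:39 PM UTC on Jan 3.
Flight 2 in UTC: 2:44 PM + 3:00 = 5:44 PM on Jan 3.
+5 hours 42 minutes → arrive 11:26 PM UTC on Jan 3.
Flight 1 lands earlier by 8 hours 47 minutes.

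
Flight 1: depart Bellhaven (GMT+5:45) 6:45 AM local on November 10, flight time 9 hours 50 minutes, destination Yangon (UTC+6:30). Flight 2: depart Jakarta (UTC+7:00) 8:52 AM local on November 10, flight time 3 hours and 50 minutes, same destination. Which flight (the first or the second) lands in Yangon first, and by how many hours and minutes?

Flight 1 in UTC: 6:45 AM − 5:45 = 1:00 AM on Nov 10.
+9 hours and 50 minutes → arrive 10:50 AM UTC on Nov 10.
Flight 2 in UTC: 8:52 AM − 7:00 = 1:52 AM on Nov 10.
+3 hours 50 minutes → arrive 5:42 AM UTC on Nov 10.
Flight 2 lands earlier by 5 hours 8 minutes.

the second, by 5 hours 8 minutes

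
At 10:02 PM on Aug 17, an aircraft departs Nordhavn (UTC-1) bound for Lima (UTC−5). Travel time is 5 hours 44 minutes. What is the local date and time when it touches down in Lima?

Convert departure to UTC: 10:02 PM + 1:00 = 11:02 PM UTC on Aug 17.
Add 5 hours and 44 minutes travel time → 4:46 AM UTC (Aug 18).
Lima is UTC−5:00, so local arrival = 4:46 AM − 5:00 = 11:46 PM on Aug 17.

11:46 PM on August 17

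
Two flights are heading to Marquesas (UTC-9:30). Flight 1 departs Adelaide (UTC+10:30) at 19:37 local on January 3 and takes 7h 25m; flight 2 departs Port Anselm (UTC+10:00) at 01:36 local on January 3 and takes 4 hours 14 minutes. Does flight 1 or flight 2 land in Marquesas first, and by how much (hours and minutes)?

the second, by 20 hours 42 minutes

Flight 1 in UTC: 19:37 − 10:30 = 09:07 on Jan 3.
+7 hours and 25 minutes → arrive 16:32 UTC on Jan 3.
Flight 2 in UTC: 01:36 − 10:00 = 15:36 on Jan 2.
+4 hours 14 minutes → arrive 19:50 UTC on Jan 2.
Flight 2 lands earlier by 20 hours 42 minutes.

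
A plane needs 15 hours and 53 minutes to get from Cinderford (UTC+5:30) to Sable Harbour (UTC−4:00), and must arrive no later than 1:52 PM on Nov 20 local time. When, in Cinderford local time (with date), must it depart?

Target arrival in UTC: 1:52 PM + 4:00 = 5:52 PM on Nov 20.
Subtract 15 hours 53 minutes → departure 1:59 AM UTC on Nov 20.
Cinderford is UTC+5:30: 1:59 AM + 5:30 = 7:29 AM on Nov 20.

7:29 AM on November 20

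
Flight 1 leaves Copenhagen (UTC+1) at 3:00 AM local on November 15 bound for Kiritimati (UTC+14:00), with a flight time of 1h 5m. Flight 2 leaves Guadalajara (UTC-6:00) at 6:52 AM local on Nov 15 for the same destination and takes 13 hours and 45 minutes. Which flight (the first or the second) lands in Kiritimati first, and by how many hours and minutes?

Flight 1 in UTC: 3:00 AM − 1:00 = 2:00 AM on Nov 15.
+1 hour 5 minutes → arrive 3:05 AM UTC on Nov 15.
Flight 2 in UTC: 6:52 AM + 6:00 = 12:52 PM on Nov 15.
+13 hours 45 minutes → arrive 2:37 AM UTC on Nov 16.
Flight 1 lands earlier by 23 hours 32 minutes.

the first, by 23 hours 32 minutes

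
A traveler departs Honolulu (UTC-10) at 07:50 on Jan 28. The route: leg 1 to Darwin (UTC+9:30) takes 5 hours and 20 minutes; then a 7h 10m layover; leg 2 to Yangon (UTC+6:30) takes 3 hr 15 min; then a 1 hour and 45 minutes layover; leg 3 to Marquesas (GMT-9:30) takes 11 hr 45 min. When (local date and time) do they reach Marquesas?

13:35 on Jan 29

Convert departure to UTC: 07:50 + 10:00 = 17:50 UTC on Jan 28.
Add 5 hours 20 minutes leg 1 → 23:10 UTC.
Add 7 hours and 10 minutes layover in Darwin → 06:20 UTC (Jan 29).
Add 3 hours 15 minutes leg 2 → 09:35 UTC.
Add 1 hour 45 minutes layover in Yangon → 11:20 UTC.
Add 11 hours and 45 minutes leg 3 → 23:05 UTC.
Marquesas is UTC−9:30, so local arrival = 23:05 − 9:30 = 13:35 on Jan 29.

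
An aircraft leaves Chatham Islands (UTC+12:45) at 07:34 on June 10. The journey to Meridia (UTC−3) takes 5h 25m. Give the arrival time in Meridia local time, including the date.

21:14 on June 9

Convert departure to UTC: 07:34 − 12:45 = 18:49 UTC on Jun 9.
Add 5 hours 25 minutes travel time → 00:14 UTC (Jun 10).
Meridia is UTC−3:00, so local arrival = 00:14 − 3:00 = 21:14 on Jun 9.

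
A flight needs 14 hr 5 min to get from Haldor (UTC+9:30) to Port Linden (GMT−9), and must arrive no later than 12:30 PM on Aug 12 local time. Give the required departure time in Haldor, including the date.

Target arrival in UTC: 12:30 PM + 9:00 = 9:30 PM on Aug 12.
Subtract 14 hours and 5 minutes → departure 7:25 AM UTC on Aug 12.
Haldor is UTC+9:30: 7:25 AM + 9:30 = 4:55 PM on Aug 12.

4:55 PM on August 12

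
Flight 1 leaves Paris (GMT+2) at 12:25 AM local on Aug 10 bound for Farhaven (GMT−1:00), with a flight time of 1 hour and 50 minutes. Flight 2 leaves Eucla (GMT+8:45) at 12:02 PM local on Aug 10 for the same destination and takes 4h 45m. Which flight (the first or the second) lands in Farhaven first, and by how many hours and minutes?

Flight 1 in UTC: 12:25 AM − 2:00 = 10:25 PM on Aug 9.
+1 hour 50 minutes → arrive 12:15 AM UTC on Aug 10.
Flight 2 in UTC: 12:02 PM − 8:45 = 3:17 AM on Aug 10.
+4 hours and 45 minutes → arrive 8:02 AM UTC on Aug 10.
Flight 1 lands earlier by 7 hours 47 minutes.

the first, by 7 hours 47 minutes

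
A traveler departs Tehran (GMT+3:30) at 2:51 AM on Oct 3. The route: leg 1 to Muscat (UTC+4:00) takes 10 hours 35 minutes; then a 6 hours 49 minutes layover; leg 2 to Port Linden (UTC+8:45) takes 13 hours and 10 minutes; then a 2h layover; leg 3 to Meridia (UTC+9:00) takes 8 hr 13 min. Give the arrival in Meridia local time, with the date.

Convert departure to UTC: 2:51 AM − 3:30 = 11:21 PM UTC on Oct 2.
Add 10 hours and 35 minutes leg 1 → 9:56 AM UTC (Oct 3).
Add 6 hours and 49 minutes layover in Muscat → 4:45 PM UTC.
Add 13 hours and 10 minutes leg 2 → 5:55 AM UTC (Oct 4).
Add 2 hours layover in Port Linden → 7:55 AM UTC.
Add 8 hours 13 minutes leg 3 → 4:08 PM UTC.
Meridia is UTC+9:00, so local arrival = 4:08 PM + 9:00 = 1:08 AM on Oct 5.

1:08 AM on October 5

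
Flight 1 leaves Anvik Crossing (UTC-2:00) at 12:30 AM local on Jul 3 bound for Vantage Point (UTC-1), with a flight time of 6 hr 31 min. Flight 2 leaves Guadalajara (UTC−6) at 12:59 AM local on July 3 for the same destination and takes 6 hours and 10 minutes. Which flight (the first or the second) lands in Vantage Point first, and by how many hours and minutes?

the first, by 4 hours 8 minutes

Flight 1 in UTC: 12:30 AM + 2:00 = 2:30 AM on Jul 3.
+6 hours 31 minutes → arrive 9:01 AM UTC on Jul 3.
Flight 2 in UTC: 12:59 AM + 6:00 = 6:59 AM on Jul 3.
+6 hours 10 minutes → arrive 1:09 PM UTC on Jul 3.
Flight 1 lands earlier by 4 hours 8 minutes.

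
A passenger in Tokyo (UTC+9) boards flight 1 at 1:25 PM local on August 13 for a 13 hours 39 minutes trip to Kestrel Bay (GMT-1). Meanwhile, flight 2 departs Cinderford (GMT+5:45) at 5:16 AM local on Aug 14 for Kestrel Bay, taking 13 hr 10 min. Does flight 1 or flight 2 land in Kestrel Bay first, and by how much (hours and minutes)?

Flight 1 in UTC: 1:25 PM − 9:00 = 4:25 AM on Aug 13.
+13 hours and 39 minutes → arrive 6:04 PM UTC on Aug 13.
Flight 2 in UTC: 5:16 AM − 5:45 = 11:31 PM on Aug 13.
+13 hours 10 minutes → arrive 12:41 PM UTC on Aug 14.
Flight 1 lands earlier by 18 hours 37 minutes.

the first, by 18 hours 37 minutes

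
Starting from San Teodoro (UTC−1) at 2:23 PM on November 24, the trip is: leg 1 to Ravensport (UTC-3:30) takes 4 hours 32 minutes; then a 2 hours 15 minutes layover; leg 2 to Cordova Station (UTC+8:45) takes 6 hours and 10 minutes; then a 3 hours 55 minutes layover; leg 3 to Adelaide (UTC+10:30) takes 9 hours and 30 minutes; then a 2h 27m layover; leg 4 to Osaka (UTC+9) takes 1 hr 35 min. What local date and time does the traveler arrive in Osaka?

6:47 AM on November 26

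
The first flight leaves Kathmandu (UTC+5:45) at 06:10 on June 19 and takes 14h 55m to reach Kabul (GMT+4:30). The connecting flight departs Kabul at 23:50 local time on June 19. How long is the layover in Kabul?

Convert departure to UTC: 06:10 − 5:45 = 00:25 UTC on Jun 19.
Add 14 hours 55 minutes flight time → 15:20 UTC.
Kabul is UTC+4:30, so local arrival = 15:20 + 4:30 = 19:50 on Jun 19.
Layover = 23:50 − 19:50 = 4 hours.

4 hours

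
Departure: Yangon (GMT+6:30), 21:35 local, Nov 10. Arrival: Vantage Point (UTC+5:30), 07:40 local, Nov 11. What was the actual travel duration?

11 hours 5 minutes

Departure in UTC: 21:35 − 6:30 = 15:05 on Nov 10.
Arrival in UTC: 07:40 − 5:30 = 02:10 on Nov 11.
Elapsed = 02:10 − 15:05 (+1 day) = 11 hours 5 minutes.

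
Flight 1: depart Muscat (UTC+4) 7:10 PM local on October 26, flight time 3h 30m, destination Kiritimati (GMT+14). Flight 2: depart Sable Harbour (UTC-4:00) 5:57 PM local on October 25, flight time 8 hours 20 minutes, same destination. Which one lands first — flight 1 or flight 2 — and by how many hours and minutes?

the second, by 12 hours 23 minutes

Flight 1 in UTC: 7:10 PM − 4:00 = 3:10 PM on Oct 26.
+3 hours and 30 minutes → arrive 6:40 PM UTC on Oct 26.
Flight 2 in UTC: 5:57 PM + 4:00 = 9:57 PM on Oct 25.
+8 hours 20 minutes → arrive 6:17 AM UTC on Oct 26.
Flight 2 lands earlier by 12 hours 23 minutes.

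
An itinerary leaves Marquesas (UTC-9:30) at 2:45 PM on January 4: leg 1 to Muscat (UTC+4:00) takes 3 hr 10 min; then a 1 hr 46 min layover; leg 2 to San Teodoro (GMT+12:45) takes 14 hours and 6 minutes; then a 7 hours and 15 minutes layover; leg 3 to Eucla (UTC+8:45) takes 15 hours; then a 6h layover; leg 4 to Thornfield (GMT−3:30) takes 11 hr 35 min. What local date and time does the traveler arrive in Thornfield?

Convert departure to UTC: 2:45 PM + 9:30 = 12:15 AM UTC on Jan 5.
Add 3 hours and 10 minutes leg 1 → 3:25 AM UTC.
Add 1 hour and 46 minutes layover in Muscat → 5:11 AM UTC.
Add 14 hours 6 minutes leg 2 → 7:17 PM UTC.
Add 7 hours and 15 minutes layover in San Teodoro → 2:32 AM UTC (Jan 6).
Add 15 hours leg 3 → 5:32 PM UTC.
Add 6 hours layover in Eucla → 11:32 PM UTC.
Add 11 hours and 35 minutes leg 4 → 11:07 AM UTC (Jan 7).
Thornfield is UTC−3:30, so local arrival = 11:07 AM − 3:30 = 7:37 AM on Jan 7.

7:37 AM on January 7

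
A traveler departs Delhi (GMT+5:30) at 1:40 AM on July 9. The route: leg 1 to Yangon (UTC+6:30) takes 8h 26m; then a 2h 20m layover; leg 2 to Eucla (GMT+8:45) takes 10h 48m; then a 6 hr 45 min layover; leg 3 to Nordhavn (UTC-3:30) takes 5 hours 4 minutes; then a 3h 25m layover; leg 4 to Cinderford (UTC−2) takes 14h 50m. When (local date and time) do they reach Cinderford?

9:48 PM on July 10

Convert departure to UTC: 1:40 AM − 5:30 = 8:10 PM UTC on Jul 8.
Add 8 hours 26 minutes leg 1 → 4:36 AM UTC (Jul 9).
Add 2 hours and 20 minutes layover in Yangon → 6:56 AM UTC.
Add 10 hours 48 minutes leg 2 → 5:44 PM UTC.
Add 6 hours 45 minutes layover in Eucla → 12:29 AM UTC (Jul 10).
Add 5 hours 4 minutes leg 3 → 5:33 AM UTC.
Add 3 hours 25 minutes layover in Nordhavn → 8:58 AM UTC.
Add 14 hours 50 minutes leg 4 → 11:48 PM UTC.
Cinderford is UTC−2:00, so local arrival = 11:48 PM − 2:00 = 9:48 PM on Jul 10.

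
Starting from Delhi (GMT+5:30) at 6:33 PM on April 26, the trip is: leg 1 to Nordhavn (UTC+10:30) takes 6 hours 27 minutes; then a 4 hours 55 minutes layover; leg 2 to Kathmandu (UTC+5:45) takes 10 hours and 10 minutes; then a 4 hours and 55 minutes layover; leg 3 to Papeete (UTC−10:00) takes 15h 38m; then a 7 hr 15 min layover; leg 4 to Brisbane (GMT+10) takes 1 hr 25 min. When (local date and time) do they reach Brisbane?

1:48 AM on April 29

Convert departure to UTC: 6:33 PM − 5:30 = 1:03 PM UTC on Apr 26.
Add 6 hours 27 minutes leg 1 → 7:30 PM UTC.
Add 4 hours and 55 minutes layover in Nordhavn → 12:25 AM UTC (Apr 27).
Add 10 hours 10 minutes leg 2 → 10:35 AM UTC.
Add 4 hours and 55 minutes layover in Kathmandu → 3:30 PM UTC.
Add 15 hours 38 minutes leg 3 → 7:08 AM UTC (Apr 28).
Add 7 hours 15 minutes layover in Papeete → 2:23 PM UTC.
Add 1 hour 25 minutes leg 4 → 3:48 PM UTC.
Brisbane is UTC+10:00, so local arrival = 3:48 PM + 10:00 = 1:48 AM on Apr 29.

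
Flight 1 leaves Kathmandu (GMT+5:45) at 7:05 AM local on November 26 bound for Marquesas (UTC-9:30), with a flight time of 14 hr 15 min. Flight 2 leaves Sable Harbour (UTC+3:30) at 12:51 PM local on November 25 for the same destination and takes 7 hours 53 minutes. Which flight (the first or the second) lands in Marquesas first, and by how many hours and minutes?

the second, by 22 hours 21 minutes

Flight 1 in UTC: 7:05 AM − 5:45 = 1:20 AM on Nov 26.
+14 hours 15 minutes → arrive 3:35 PM UTC on Nov 26.
Flight 2 in UTC: 12:51 PM − 3:30 = 9:21 AM on Nov 25.
+7 hours 53 minutes → arrive 5:14 PM UTC on Nov 25.
Flight 2 lands earlier by 22 hours 21 minutes.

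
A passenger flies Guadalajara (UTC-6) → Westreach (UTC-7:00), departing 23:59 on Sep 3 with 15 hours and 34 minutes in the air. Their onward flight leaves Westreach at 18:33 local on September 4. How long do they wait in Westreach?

4 hours

Convert departure to UTC: 23:59 + 6:00 = 05:59 UTC on Sep 4.
Add 15 hours and 34 minutes flight time → 21:33 UTC.
Westreach is UTC−7:00, so local arrival = 21:33 − 7:00 = 14:33 on Sep 4.
Layover = 18:33 − 14:33 = 4 hours.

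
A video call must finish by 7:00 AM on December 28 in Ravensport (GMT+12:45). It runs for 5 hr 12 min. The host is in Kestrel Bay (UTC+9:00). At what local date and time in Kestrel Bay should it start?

10:03 PM on December 27

Target end time in UTC: 7:00 AM − 12:45 = 6:15 PM on Dec 27.
Subtract 5 hours 12 minutes → start 1:03 PM UTC on Dec 27.
Kestrel Bay is UTC+9:00: 1:03 PM + 9:00 = 10:03 PM on Dec 27.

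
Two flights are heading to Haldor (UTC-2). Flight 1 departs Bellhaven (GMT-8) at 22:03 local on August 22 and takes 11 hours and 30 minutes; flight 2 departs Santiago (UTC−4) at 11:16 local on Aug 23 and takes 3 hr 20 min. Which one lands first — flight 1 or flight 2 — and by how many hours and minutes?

Flight 1 in UTC: 22:03 + 8:00 = 06:03 on Aug 23.
+11 hours and 30 minutes → arrive 17:33 UTC on Aug 23.
Flight 2 in UTC: 11:16 + 4:00 = 15:16 on Aug 23.
+3 hours 20 minutes → arrive 18:36 UTC on Aug 23.
Flight 1 lands earlier by 1 hour 3 minutes.

the first, by 1 hour 3 minutes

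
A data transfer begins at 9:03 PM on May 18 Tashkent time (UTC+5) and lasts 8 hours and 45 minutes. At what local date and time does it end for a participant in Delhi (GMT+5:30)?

Convert start to UTC: 9:03 PM − 5:00 = 4:03 PM UTC on May 18.
Add 8 hours 45 minutes duration → 12:48 AM UTC (May 19).
Delhi is UTC+5:30, so local end time = 12:48 AM + 5:30 = 6:18 AM on May 19.

6:18 AM on May 19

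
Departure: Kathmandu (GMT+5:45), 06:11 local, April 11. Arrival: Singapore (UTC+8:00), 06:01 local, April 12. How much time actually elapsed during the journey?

21 hours 35 minutes

Departure in UTC: 06:11 − 5:45 = 00:26 on Apr 11.
Arrival in UTC: 06:01 − 8:00 = 22:01 on Apr 11.
Elapsed = 22:01 − 00:26 = 21 hours 35 minutes.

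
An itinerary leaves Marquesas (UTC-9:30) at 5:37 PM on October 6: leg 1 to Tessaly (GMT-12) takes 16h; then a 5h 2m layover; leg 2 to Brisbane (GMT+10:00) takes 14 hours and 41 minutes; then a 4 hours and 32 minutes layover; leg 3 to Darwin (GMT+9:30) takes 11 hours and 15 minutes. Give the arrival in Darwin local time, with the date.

Convert departure to UTC: 5:37 PM + 9:30 = 3:07 AM UTC on Oct 7.
Add 16 hours leg 1 → 7:07 PM UTC.
Add 5 hours and 2 minutes layover in Tessaly → 12:09 AM UTC (Oct 8).
Add 14 hours 41 minutes leg 2 → 2:50 PM UTC.
Add 4 hours and 32 minutes layover in Brisbane → 7:22 PM UTC.
Add 11 hours and 15 minutes leg 3 → 6:37 AM UTC (Oct 9).
Darwin is UTC+9:30, so local arrival = 6:37 AM + 9:30 = 4:07 PM on Oct 9.

4:07 PM on October 9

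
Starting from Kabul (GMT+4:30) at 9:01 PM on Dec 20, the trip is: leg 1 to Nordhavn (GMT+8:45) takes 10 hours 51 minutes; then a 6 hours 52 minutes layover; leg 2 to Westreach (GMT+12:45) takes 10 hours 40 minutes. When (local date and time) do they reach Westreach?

Convert departure to UTC: 9:01 PM − 4:30 = 4:31 PM UTC on Dec 20.
Add 10 hours and 51 minutes leg 1 → 3:22 AM UTC (Dec 21).
Add 6 hours and 52 minutes layover in Nordhavn → 10:14 AM UTC.
Add 10 hours and 40 minutes leg 2 → 8:54 PM UTC.
Westreach is UTC+12:45, so local arrival = 8:54 PM + 12:45 = 9:39 AM on Dec 22.

9:39 AM on December 22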